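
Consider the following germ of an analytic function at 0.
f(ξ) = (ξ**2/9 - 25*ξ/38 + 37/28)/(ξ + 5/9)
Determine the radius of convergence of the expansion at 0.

Denominator factor (ξ + 5/9): pole of order 1 at -5/9, modulus 5/9.
The radius of convergence is the smallest modulus among the singular points: 5/9.

The radius of convergence is 5/9.


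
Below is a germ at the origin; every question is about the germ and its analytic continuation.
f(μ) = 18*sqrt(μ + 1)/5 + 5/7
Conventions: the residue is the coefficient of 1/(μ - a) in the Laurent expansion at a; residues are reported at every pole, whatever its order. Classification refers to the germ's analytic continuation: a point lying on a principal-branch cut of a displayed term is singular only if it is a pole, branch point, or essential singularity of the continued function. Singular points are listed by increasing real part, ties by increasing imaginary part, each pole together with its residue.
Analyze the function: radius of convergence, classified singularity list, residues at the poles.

Branch term (18/5)*sqrt(1 - μ/(-1)): its argument vanishes at μ = -1, a square-root branch point, modulus 1.
The radius of convergence is the smallest modulus among the singular points: 1.

Radius of convergence at 0: 1.
At -1: an algebraic (square-root) branch point.


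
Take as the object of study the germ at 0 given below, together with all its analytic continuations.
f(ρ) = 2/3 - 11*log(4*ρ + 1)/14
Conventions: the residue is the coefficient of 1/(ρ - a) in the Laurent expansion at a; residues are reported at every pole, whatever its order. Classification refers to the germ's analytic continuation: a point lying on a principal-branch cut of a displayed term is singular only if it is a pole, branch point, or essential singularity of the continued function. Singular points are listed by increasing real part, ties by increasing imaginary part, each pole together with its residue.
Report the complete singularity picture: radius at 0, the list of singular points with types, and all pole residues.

Branch term (-11/14)*log(1 - ρ/(-1/4)): its argument vanishes at ρ = -1/4, a logarithmic branch point, modulus 1/4.
The radius of convergence is the smallest modulus among the singular points: 1/4.

Radius of convergence at 0: 1/4.
At -1/4: a logarithmic branch point.


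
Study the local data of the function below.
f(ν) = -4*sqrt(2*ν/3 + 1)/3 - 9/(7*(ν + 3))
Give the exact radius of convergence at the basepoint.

The radius of convergence is 3/2.

Denominator factor (ν + 3): pole of order 1 at -3, modulus 3.
Branch term (-4/3)*sqrt(1 - ν/(-3/2)): its argument vanishes at ν = -3/2, a square-root branch point, modulus 3/2.
The radius of convergence is the smallest modulus among the singular points: 3/2.


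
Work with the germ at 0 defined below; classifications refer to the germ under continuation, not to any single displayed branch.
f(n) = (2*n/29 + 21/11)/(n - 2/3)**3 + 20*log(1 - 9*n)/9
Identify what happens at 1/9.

The point is a logarithmic branch point.

The term (20/9)*log(1 - n/(1/9)) has argument 1 - 1/9/(1/9) = 0 at 1/9: a logarithmic (infinitely-sheeted) branch point; the remaining terms are analytic or single-valued there.


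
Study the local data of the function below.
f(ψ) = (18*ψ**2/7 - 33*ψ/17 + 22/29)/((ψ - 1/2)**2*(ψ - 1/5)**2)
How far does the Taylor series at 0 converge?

Denominator factor (ψ - 1/5)^2: pole of order 2 at 1/5, modulus 1/5.
Denominator factor (ψ - 1/2)^2: pole of order 2 at 1/2, modulus 1/2.
The radius of convergence is the smallest modulus among the singular points: 1/5.

The radius of convergence is 1/5.


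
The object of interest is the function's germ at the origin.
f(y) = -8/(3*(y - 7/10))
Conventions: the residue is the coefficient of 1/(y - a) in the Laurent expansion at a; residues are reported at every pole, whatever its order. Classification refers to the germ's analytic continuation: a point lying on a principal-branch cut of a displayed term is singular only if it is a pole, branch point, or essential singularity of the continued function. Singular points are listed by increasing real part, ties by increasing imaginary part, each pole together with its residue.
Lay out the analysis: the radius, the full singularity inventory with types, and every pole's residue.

Denominator factor (y - 7/10): pole of order 1 at 7/10, modulus 7/10.
The radius of convergence is the smallest modulus among the singular points: 7/10.
At the order-1 pole 7/10 set g(y) = (y - (7/10))*f(y) = -8/3.
Simple pole: residue = g(a) at a = 7/10, which is -8/3.

Radius of convergence at 0: 7/10.
At 7/10: a pole of order 1; residue -8/3.


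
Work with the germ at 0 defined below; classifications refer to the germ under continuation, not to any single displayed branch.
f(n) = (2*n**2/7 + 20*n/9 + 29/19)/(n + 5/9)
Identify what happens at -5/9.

The denominator factor n + 5/9 vanishes at -5/9 and appears to the power 1; the numerator there equals 4093/10773, nonzero, and no other factor vanishes.
Hence a pole whose order is the multiplicity, 1.

The point is a pole of order 1.


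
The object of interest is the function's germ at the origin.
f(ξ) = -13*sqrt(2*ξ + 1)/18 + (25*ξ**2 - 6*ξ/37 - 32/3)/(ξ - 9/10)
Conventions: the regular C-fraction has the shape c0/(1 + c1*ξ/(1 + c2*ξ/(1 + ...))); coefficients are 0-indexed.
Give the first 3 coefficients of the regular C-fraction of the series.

Taylor coefficients (expand at 0): a_0 = 601/54, a_1 = 227053/17982, a_2 = -4073317/323676.
c0 = a_0 = 601/54. Peel one level at a time: if S = 1 + c*ξ/S' with S'(0) = 1, then c is the ξ-coefficient of S and S' = c*ξ/(S - 1).
S_1 = c0/f = 1 + (-227053/200133)*ξ + (64561493249/26702145126)*ξ^2 + ...; c1 = -227053/200133.
S_2 = c1*ξ/(S_1 - 1) = 1 + (64561493249/30293865366)*ξ + ...; c2 = 64561493249/30293865366.

The regular C-fraction coefficients are [601/54, -227053/200133, 64561493249/30293865366].


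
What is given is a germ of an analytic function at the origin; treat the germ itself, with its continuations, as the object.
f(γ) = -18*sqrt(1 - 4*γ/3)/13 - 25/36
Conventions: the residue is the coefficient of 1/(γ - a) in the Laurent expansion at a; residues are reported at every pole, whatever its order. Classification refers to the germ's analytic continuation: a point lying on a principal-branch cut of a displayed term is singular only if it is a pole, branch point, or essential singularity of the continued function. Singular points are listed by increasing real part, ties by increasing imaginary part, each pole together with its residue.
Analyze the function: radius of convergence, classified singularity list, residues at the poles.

Radius of convergence at 0: 3/4.
At 3/4: an algebraic (square-root) branch point.

Branch term (-18/13)*sqrt(1 - γ/(3/4)): its argument vanishes at γ = 3/4, a square-root branch point, modulus 3/4.
The radius of convergence is the smallest modulus among the singular points: 3/4.


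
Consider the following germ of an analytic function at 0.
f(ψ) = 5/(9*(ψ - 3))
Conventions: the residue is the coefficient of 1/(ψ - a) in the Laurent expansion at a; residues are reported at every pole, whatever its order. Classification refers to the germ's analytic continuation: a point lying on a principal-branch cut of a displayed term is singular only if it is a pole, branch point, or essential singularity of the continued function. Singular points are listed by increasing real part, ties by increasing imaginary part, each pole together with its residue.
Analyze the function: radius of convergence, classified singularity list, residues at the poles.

Denominator factor (ψ - 3): pole of order 1 at 3, modulus 3.
The radius of convergence is the smallest modulus among the singular points: 3.
At the order-1 pole 3 set g(ψ) = (ψ - (3))*f(ψ) = 5/9.
Simple pole: residue = g(a) at a = 3, which is 5/9.

Radius of convergence at 0: 3.
At 3: a pole of order 1; residue 5/9.


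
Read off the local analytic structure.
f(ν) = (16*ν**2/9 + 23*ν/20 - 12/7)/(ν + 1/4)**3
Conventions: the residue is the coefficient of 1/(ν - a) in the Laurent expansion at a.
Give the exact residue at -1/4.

At the order-3 pole -1/4 set g(ν) = (ν - (-1/4))^3*f(ν) = 16*ν**2/9 + 23*ν/20 - 12/7.
Order-3 pole: residue = g''(a)/2; g''(-1/4) = 32/9, so the residue is 16/9.

The residue is 16/9.


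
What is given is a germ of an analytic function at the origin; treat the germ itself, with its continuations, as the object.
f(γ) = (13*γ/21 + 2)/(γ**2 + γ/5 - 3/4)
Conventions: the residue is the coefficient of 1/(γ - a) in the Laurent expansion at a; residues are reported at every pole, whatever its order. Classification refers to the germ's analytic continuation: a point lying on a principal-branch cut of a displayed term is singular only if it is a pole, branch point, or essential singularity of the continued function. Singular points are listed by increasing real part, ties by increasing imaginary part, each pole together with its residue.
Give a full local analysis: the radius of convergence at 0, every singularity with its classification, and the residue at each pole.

Radius of convergence at 0: -1/10 + (1/5)*sqrt(19).
At -1/10 - (1/5)*sqrt(19): a pole of order 1; residue 13/42 - (407/1596)*sqrt(19).
At -1/10 + (1/5)*sqrt(19): a pole of order 1; residue 13/42 + (407/1596)*sqrt(19).

Denominator factor (γ**2 + γ/5 - 3/4): discriminant 76/25, real irrational roots -1/10 + (1/5)*sqrt(19) and -1/10 - (1/5)*sqrt(19); poles of order 1, moduli -1/10 + (1/5)*sqrt(19) and 1/10 + (1/5)*sqrt(19).
The radius of convergence is the smallest modulus among the singular points: -1/10 + (1/5)*sqrt(19).
The factor γ**2 + γ/5 - 3/4 splits as (γ - a)(γ - a') with a = -1/10 - (1/5)*sqrt(19), a' = -1/10 + (1/5)*sqrt(19). At the order-1 pole a set g(γ) = (γ - a)*f(γ) = [13*γ/21 + 2] / (γ - a').
Simple pole: residue = g(a) at a = -1/10 - (1/5)*sqrt(19), which is 13/42 - (407/1596)*sqrt(19).
The factor γ**2 + γ/5 - 3/4 splits as (γ - a)(γ - a') with a = -1/10 + (1/5)*sqrt(19), a' = -1/10 - (1/5)*sqrt(19). At the order-1 pole a set g(γ) = (γ - a)*f(γ) = [13*γ/21 + 2] / (γ - a').
Simple pole: residue = g(a) at a = -1/10 + (1/5)*sqrt(19), which is 13/42 + (407/1596)*sqrt(19).
List the singular points by increasing real part (a conjugate pair: the negative imaginary part first).


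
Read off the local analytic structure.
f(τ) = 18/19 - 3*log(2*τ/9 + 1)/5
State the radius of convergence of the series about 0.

Branch term (-3/5)*log(1 - τ/(-9/2)): its argument vanishes at τ = -9/2, a logarithmic branch point, modulus 9/2.
The radius of convergence is the smallest modulus among the singular points: 9/2.

The radius of convergence is 9/2.


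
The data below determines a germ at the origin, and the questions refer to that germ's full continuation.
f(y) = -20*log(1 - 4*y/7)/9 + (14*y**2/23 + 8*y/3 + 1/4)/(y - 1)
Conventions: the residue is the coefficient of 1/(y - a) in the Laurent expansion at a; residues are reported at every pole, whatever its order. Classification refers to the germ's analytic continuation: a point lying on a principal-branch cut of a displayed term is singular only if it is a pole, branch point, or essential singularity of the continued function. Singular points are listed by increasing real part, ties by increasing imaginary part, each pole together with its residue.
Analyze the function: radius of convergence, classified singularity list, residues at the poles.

Radius of convergence at 0: 1.
At 1: a pole of order 1; residue 973/276.
At 7/4: a logarithmic branch point.

Denominator factor (y - 1): pole of order 1 at 1, modulus 1.
Branch term (-20/9)*log(1 - y/(7/4)): its argument vanishes at y = 7/4, a logarithmic branch point, modulus 7/4.
The radius of convergence is the smallest modulus among the singular points: 1.
The branch term is analytic at 1 and contributes nothing to the residue; only the rational part matters.
At the order-1 pole 1 set g(y) = (y - (1))*(rational part) = 14*y**2/23 + 8*y/3 + 1/4.
Simple pole: residue = g(a) at a = 1, which is 973/276.
List the singular points by increasing real part (a conjugate pair: the negative imaginary part first).


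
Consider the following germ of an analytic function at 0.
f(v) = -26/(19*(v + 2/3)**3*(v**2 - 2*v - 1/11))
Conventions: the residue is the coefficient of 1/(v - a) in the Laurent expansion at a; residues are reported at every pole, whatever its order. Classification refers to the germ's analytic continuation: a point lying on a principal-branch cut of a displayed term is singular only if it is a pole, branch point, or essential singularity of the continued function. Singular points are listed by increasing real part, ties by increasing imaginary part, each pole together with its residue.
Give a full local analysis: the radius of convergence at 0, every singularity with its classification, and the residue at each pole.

Radius of convergence at 0: -1 + (2/11)*sqrt(33).
At -2/3: a pole of order 3; residue -237752658/88491797.
At 1 - (2/11)*sqrt(33): a pole of order 1; residue 118876329/88491797 + (42400215/176983594)*sqrt(33).
At 1 + (2/11)*sqrt(33): a pole of order 1; residue 118876329/88491797 - (42400215/176983594)*sqrt(33).


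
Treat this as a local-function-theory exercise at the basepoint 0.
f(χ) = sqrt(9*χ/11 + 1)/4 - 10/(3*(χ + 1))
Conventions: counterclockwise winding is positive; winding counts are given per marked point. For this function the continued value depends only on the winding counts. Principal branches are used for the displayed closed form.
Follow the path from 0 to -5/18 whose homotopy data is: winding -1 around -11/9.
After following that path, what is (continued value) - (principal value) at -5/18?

The rational part is single-valued and drops out of the difference; each branch term changes only by its own monodromy.
(1/4)*sqrt(1 - χ/(-11/9)): winding -1 is odd, the square root flips sign, contributing -2*(1/4)*sqrt(1 - (-5/18)/(-11/9)) = -2*(1/4)*sqrt(17/22) = -(1/44)*sqrt(374).
Summing the contributions at χ = -5/18 gives -(1/44)*sqrt(374).

Continued minus principal equals -(1/44)*sqrt(374).


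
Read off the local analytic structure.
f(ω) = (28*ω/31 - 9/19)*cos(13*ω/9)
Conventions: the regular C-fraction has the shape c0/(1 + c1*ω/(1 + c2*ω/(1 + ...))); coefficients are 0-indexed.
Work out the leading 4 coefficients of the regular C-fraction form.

Taylor coefficients (expand at 0): a_0 = -9/19, a_1 = 28/31, a_2 = 169/342, a_3 = -2366/2511.
c0 = a_0 = -9/19. Peel one level at a time: if S = 1 + c*ω/S' with S'(0) = 1, then c is the ω-coefficient of S and S' = c*ω/(S - 1).
S_1 = c0/f = 1 + (532/279)*ω + (242819/51894)*ω^2 + ...; c1 = 532/279.
S_2 = c1*ω/(S_1 - 1) = 1 + (-242819/98952)*ω + (41036411/30566592)*ω^2 + ...; c2 = -242819/98952.
S_3 = c2*ω/(S_2 - 1) = 1 + (5239/9576)*ω + ...; c3 = 5239/9576.

The regular C-fraction coefficients are [-9/19, 532/279, -242819/98952, 5239/9576].


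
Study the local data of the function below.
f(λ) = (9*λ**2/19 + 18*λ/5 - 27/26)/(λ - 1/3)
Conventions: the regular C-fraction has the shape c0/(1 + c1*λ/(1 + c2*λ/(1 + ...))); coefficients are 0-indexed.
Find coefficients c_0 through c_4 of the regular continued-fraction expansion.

Taylor coefficients (expand at 0): a_0 = 81/26, a_1 = -189/130, a_2 = -14283/2470, a_3 = -42849/2470, a_4 = -128547/2470.
c0 = a_0 = 81/26. Peel one level at a time: if S = 1 + c*λ/S' with S'(0) = 1, then c is the λ-coefficient of S and S' = c*λ/(S - 1).
S_1 = c0/f = 1 + (7/15)*λ + (8866/4275)*λ^2 + ...; c1 = 7/15.
S_2 = c1*λ/(S_1 - 1) = 1 + (-8866/1995)*λ + (68770/17689)*λ^2 + ...; c2 = -8866/1995.
S_3 = c2*λ/(S_2 - 1) = 1 + (39675/45353)*λ + (-198375/2209339)*λ^2 + ...; c3 = 39675/45353.
S_4 = c3*λ/(S_3 - 1) = 1 + (35/341)*λ + ...; c4 = 35/341.

The regular C-fraction coefficients are [81/26, 7/15, -8866/1995, 39675/45353, 35/341].


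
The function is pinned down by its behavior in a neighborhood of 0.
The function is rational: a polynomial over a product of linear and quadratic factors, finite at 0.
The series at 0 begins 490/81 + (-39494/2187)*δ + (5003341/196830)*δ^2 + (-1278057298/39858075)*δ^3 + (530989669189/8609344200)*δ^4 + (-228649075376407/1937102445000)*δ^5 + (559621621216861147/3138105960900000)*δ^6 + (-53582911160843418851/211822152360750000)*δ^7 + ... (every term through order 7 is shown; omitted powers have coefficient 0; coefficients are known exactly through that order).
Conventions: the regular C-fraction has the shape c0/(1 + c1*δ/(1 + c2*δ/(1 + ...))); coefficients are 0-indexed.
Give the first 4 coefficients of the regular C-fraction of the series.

Taylor coefficients (read off): a_0 = 490/81, a_1 = -39494/2187, a_2 = 5003341/196830, a_3 = -1278057298/39858075.
c0 = a_0 = 490/81. Peel one level at a time: if S = 1 + c*δ/S' with S'(0) = 1, then c is the δ-coefficient of S and S' = c*δ/(S - 1).
S_1 = c0/f = 1 + (403/135)*δ + (343309/72900)*δ^2 + ...; c1 = 403/135.
S_2 = c1*δ/(S_1 - 1) = 1 + (-343309/217620)*δ + (9745277281/47358464400)*δ^2 + ...; c2 = -343309/217620.
S_3 = c2*δ/(S_2 - 1) = 1 + (9745277281/74710904580)*δ + ...; c3 = 9745277281/74710904580.

The regular C-fraction coefficients are [490/81, 403/135, -343309/217620, 9745277281/74710904580].


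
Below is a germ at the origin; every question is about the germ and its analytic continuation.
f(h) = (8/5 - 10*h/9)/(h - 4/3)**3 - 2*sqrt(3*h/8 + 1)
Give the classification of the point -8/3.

The term (-2)*sqrt(1 - h/(-8/3)) has argument 1 - -8/3/(-8/3) = 0 at -8/3: a square-root (algebraic, two-sheeted) branch point; the remaining terms are analytic or single-valued there.

The point is an algebraic (square-root) branch point.


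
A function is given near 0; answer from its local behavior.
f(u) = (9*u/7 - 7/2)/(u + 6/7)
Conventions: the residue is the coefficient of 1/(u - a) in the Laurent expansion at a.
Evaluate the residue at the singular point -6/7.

The residue is -451/98.

At the order-1 pole -6/7 set g(u) = (u - (-6/7))*f(u) = 9*u/7 - 7/2.
Simple pole: residue = g(a) at a = -6/7, which is -451/98.


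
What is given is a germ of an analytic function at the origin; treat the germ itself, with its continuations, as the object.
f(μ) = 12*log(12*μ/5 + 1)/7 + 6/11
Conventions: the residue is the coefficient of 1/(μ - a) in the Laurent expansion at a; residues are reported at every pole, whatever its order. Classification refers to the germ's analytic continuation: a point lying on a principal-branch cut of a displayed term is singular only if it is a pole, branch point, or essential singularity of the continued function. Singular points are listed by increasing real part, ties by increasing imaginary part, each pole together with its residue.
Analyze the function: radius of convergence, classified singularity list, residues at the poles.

Branch term (12/7)*log(1 - μ/(-5/12)): its argument vanishes at μ = -5/12, a logarithmic branch point, modulus 5/12.
The radius of convergence is the smallest modulus among the singular points: 5/12.

Radius of convergence at 0: 5/12.
At -5/12: a logarithmic branch point.


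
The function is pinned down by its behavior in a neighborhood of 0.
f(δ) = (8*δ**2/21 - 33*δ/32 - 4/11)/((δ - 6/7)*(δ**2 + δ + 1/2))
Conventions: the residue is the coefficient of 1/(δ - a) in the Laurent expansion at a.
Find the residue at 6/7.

The residue is -58417/126280.

At the order-1 pole 6/7 set g(δ) = (δ - (6/7))*f(δ) = (8*δ**2/21 - 33*δ/32 - 4/11)/(δ**2 + δ + 1/2).
Simple pole: residue = g(a) at a = 6/7, which is -58417/126280.


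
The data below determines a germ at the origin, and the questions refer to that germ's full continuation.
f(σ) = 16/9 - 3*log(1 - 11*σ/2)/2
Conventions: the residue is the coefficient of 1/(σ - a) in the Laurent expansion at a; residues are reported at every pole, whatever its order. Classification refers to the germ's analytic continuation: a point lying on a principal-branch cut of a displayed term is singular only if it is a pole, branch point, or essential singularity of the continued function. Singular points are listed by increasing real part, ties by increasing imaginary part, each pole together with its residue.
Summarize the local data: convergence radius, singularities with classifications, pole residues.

Branch term (-3/2)*log(1 - σ/(2/11)): its argument vanishes at σ = 2/11, a logarithmic branch point, modulus 2/11.
The radius of convergence is the smallest modulus among the singular points: 2/11.

Radius of convergence at 0: 2/11.
At 2/11: a logarithmic branch point.


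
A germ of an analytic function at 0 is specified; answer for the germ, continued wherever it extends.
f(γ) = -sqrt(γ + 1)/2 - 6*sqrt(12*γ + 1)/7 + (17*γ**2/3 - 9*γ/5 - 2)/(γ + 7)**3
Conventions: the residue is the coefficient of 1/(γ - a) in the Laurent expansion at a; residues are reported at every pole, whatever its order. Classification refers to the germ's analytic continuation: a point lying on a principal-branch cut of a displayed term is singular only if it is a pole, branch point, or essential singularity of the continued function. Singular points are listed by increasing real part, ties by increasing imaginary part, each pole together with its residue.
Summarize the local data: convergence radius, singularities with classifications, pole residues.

Radius of convergence at 0: 1/12.
At -7: a pole of order 3; residue 17/3.
At -1: an algebraic (square-root) branch point.
At -1/12: an algebraic (square-root) branch point.

Denominator factor (γ + 7)^3: pole of order 3 at -7, modulus 7.
Branch term (-1/2)*sqrt(1 - γ/(-1)): its argument vanishes at γ = -1, a square-root branch point, modulus 1.
Branch term (-6/7)*sqrt(1 - γ/(-1/12)): its argument vanishes at γ = -1/12, a square-root branch point, modulus 1/12.
The radius of convergence is the smallest modulus among the singular points: 1/12.
The branch terms are analytic at -7 and contribute nothing to the residue; only the rational part matters.
At the order-3 pole -7 set g(γ) = (γ - (-7))^3*(rational part) = 17*γ**2/3 - 9*γ/5 - 2.
Order-3 pole: residue = g''(a)/2; g''(-7) = 34/3, so the residue is 17/3.
List the singular points by increasing real part (a conjugate pair: the negative imaginary part first).


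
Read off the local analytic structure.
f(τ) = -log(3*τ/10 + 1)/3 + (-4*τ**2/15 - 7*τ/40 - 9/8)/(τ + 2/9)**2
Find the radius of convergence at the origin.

Denominator factor (τ + 2/9)^2: pole of order 2 at -2/9, modulus 2/9.
Branch term (-1/3)*log(1 - τ/(-10/3)): its argument vanishes at τ = -10/3, a logarithmic branch point, modulus 10/3.
The radius of convergence is the smallest modulus among the singular points: 2/9.

The radius of convergence is 2/9.


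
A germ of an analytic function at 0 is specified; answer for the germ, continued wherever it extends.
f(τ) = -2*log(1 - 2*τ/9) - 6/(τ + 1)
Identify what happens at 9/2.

The point is a logarithmic branch point.

The term (-2)*log(1 - τ/(9/2)) has argument 1 - 9/2/(9/2) = 0 at 9/2: a logarithmic (infinitely-sheeted) branch point; the remaining terms are analytic or single-valued there.


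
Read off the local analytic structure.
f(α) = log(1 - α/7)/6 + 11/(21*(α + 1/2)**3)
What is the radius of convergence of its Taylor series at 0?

Denominator factor (α + 1/2)^3: pole of order 3 at -1/2, modulus 1/2.
Branch term (1/6)*log(1 - α/(7)): its argument vanishes at α = 7, a logarithmic branch point, modulus 7.
The radius of convergence is the smallest modulus among the singular points: 1/2.

The radius of convergence is 1/2.


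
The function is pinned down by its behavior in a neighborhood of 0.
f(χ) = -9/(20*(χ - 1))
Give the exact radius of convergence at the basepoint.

Denominator factor (χ - 1): pole of order 1 at 1, modulus 1.
The radius of convergence is the smallest modulus among the singular points: 1.

The radius of convergence is 1.


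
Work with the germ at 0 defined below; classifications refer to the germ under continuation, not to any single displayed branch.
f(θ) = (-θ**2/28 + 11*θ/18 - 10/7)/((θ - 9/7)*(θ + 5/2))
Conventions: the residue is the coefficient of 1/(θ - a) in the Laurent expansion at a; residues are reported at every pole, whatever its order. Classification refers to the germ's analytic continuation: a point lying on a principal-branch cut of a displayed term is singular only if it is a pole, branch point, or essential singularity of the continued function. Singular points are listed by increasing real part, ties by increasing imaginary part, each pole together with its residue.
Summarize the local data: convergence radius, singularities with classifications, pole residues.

Denominator factor (θ + 5/2): pole of order 1 at -5/2, modulus 5/2.
Denominator factor (θ - 9/7): pole of order 1 at 9/7, modulus 9/7.
The radius of convergence is the smallest modulus among the singular points: 9/7.
At the order-1 pole -5/2 set g(θ) = (θ - (-5/2))*f(θ) = (-θ**2/28 + 11*θ/18 - 10/7)/(θ - 9/7).
Simple pole: residue = g(a) at a = -5/2, which is 3205/3816.
At the order-1 pole 9/7 set g(θ) = (θ - (9/7))*f(θ) = (-θ**2/28 + 11*θ/18 - 10/7)/(θ + 5/2).
Simple pole: residue = g(a) at a = 9/7, which is -963/5194.
List the singular points by increasing real part (a conjugate pair: the negative imaginary part first).

Radius of convergence at 0: 9/7.
At -5/2: a pole of order 1; residue 3205/3816.
At 9/7: a pole of order 1; residue -963/5194.


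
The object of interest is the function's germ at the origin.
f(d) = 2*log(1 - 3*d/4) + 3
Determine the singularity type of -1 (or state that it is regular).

The point is a regular point.

There is no denominator, hence no pole anywhere.
Branch term log(1 - d/(4/3)): argument at -1 is 7/4, nonzero, so -1 is not its branch point (a point on a principal cut is still regular for the continued germ).
So the germ continues analytically to -1.


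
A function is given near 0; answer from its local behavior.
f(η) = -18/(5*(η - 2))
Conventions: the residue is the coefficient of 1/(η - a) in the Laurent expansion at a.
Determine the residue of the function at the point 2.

The residue is -18/5.

At the order-1 pole 2 set g(η) = (η - (2))*f(η) = -18/5.
Simple pole: residue = g(a) at a = 2, which is -18/5.


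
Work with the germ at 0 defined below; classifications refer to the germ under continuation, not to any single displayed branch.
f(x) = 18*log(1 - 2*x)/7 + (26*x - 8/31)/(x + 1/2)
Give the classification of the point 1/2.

The point is a logarithmic branch point.

The term (18/7)*log(1 - x/(1/2)) has argument 1 - 1/2/(1/2) = 0 at 1/2: a logarithmic (infinitely-sheeted) branch point; the remaining terms are analytic or single-valued there.


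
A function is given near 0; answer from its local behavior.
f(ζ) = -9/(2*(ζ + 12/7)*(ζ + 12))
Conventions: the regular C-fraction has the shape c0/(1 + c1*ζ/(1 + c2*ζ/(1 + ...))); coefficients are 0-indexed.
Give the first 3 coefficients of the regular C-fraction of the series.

Taylor coefficients (expand at 0): a_0 = -7/32, a_1 = 7/48, a_2 = -133/1536.
c0 = a_0 = -7/32. Peel one level at a time: if S = 1 + c*ζ/S' with S'(0) = 1, then c is the ζ-coefficient of S and S' = c*ζ/(S - 1).
S_1 = c0/f = 1 + (2/3)*ζ + (7/144)*ζ^2 + ...; c1 = 2/3.
S_2 = c1*ζ/(S_1 - 1) = 1 + (-7/96)*ζ + ...; c2 = -7/96.

The regular C-fraction coefficients are [-7/32, 2/3, -7/96].


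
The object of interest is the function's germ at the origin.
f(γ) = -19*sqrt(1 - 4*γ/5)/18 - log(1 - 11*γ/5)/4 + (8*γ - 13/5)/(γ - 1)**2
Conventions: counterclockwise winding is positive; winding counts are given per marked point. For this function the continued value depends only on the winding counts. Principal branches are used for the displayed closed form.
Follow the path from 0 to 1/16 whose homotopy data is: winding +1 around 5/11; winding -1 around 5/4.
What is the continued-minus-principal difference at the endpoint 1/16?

The rational part is single-valued and drops out of the difference; each branch term changes only by its own monodromy.
(-19/18)*sqrt(1 - γ/(5/4)): winding -1 is odd, the square root flips sign, contributing -2*(-19/18)*sqrt(1 - (1/16)/(5/4)) = -2*(-19/18)*sqrt(19/20) = (19/90)*sqrt(95).
(-1/4)*log(1 - γ/(5/11)): each positive loop around 5/11 adds 2*pi*i to the log, so winding +1 contributes (-1/4)*(1)*2*pi*i = -(1/2)*pi*i.
Summing the contributions at γ = 1/16 gives ((19/90)*sqrt(95)) - ((1/2)*pi)*i.

Continued minus principal equals ((19/90)*sqrt(95)) - ((1/2)*pi)*i.


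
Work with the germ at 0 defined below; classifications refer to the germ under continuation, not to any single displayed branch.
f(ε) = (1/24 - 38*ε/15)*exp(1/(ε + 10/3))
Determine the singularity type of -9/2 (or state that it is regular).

The point is a regular point.

There is no denominator, hence no pole anywhere.
The essential point of exp(1/(ε - (-10/3))) is -10/3, not -9/2.
So the germ continues analytically to -9/2.


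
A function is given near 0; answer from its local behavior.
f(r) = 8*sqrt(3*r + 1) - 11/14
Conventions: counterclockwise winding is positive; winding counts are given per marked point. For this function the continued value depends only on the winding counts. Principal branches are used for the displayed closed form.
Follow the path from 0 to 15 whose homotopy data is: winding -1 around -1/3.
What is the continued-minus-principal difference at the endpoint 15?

The rational part is single-valued and drops out of the difference; each branch term changes only by its own monodromy.
(8)*sqrt(1 - r/(-1/3)): winding -1 is odd, the square root flips sign, contributing -2*(8)*sqrt(1 - (15)/(-1/3)) = -2*(8)*sqrt(46) = -(16)*sqrt(46).
Summing the contributions at r = 15 gives -(16)*sqrt(46).

Continued minus principal equals -(16)*sqrt(46).


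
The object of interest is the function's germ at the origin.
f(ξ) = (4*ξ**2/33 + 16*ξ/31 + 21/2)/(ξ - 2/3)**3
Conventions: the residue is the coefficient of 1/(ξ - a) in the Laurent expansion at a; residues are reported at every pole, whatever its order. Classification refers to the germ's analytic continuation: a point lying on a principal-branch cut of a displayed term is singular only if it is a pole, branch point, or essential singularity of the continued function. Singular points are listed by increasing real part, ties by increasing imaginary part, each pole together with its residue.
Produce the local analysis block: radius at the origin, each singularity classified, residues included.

Radius of convergence at 0: 2/3.
At 2/3: a pole of order 3; residue 4/33.

Denominator factor (ξ - 2/3)^3: pole of order 3 at 2/3, modulus 2/3.
The radius of convergence is the smallest modulus among the singular points: 2/3.
At the order-3 pole 2/3 set g(ξ) = (ξ - (2/3))^3*f(ξ) = 4*ξ**2/33 + 16*ξ/31 + 21/2.
Order-3 pole: residue = g''(a)/2; g''(2/3) = 8/33, so the residue is 4/33.


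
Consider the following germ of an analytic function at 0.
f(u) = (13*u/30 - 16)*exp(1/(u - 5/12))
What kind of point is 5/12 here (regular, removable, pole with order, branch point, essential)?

The exponent 1/(u - (5/12)) has a pole at 5/12, so exp(1/(u - (5/12))) takes every nonzero value near it: an essential singularity (not a pole of any order).

The point is an essential singularity.


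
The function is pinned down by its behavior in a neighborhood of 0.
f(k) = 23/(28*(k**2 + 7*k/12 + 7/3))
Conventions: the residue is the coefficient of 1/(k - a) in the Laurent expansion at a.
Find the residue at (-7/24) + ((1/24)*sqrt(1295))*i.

The residue is -((69/9065)*sqrt(1295))*i.

The factor k**2 + 7*k/12 + 7/3 splits as (k - a)(k - a') with a = (-7/24) + ((1/24)*sqrt(1295))*i, a' = (-7/24) - ((1/24)*sqrt(1295))*i. At the order-1 pole a set g(k) = (k - a)*f(k) = [23/28] / (k - a').
Simple pole: residue = g(a) at a = (-7/24) + ((1/24)*sqrt(1295))*i, which is -((69/9065)*sqrt(1295))*i.


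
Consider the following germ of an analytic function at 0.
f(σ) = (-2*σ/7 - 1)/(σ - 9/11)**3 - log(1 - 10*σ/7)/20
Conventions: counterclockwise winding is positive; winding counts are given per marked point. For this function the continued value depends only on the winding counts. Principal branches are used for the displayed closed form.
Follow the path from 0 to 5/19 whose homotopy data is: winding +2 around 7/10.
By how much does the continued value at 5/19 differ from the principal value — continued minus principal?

Continued minus principal equals -(1/5)*pi*i.

The rational part is single-valued and drops out of the difference; each branch term changes only by its own monodromy.
(-1/20)*log(1 - σ/(7/10)): each positive loop around 7/10 adds 2*pi*i to the log, so winding +2 contributes (-1/20)*(2)*2*pi*i = -(1/5)*pi*i.
Summing the contributions at σ = 5/19 gives -(1/5)*pi*i.


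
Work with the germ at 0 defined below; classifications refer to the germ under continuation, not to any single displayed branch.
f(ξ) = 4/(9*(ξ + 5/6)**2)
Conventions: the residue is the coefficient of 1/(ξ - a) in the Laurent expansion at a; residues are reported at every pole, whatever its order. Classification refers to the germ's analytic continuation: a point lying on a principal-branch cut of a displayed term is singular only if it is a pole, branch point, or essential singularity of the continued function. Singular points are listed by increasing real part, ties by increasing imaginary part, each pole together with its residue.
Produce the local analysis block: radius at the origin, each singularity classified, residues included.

Denominator factor (ξ + 5/6)^2: pole of order 2 at -5/6, modulus 5/6.
The radius of convergence is the smallest modulus among the singular points: 5/6.
At the order-2 pole -5/6 set g(ξ) = (ξ - (-5/6))^2*f(ξ) = 4/9.
Order-2 pole: residue = g'(a); g'(-5/6) = 0, so the residue is 0.

Radius of convergence at 0: 5/6.
At -5/6: a pole of order 2; residue 0.


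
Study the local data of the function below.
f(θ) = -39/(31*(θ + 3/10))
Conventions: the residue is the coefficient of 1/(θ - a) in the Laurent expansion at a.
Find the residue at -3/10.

At the order-1 pole -3/10 set g(θ) = (θ - (-3/10))*f(θ) = -39/31.
Simple pole: residue = g(a) at a = -3/10, which is -39/31.

The residue is -39/31.


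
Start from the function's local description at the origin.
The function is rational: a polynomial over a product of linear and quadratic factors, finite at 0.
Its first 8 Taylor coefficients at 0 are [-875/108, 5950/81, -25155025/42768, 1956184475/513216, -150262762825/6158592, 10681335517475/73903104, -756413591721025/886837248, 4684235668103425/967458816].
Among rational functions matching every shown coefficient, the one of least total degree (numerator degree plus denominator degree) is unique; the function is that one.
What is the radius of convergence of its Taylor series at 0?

The radius of convergence is 1/5.

No rational of total degree below 6 reproduces all 8 coefficients; solving the [2/4] Pade equations on them gives f(v) = (31*v**2/22 - 7*v/4 + 5/9)/((v + 1/5)**2*(v**2 + 7*v - 12/7)), whose expansion matches every shown term.
Denominator factor (v**2 + 7*v - 12/7): discriminant 391/7, real irrational roots -7/2 + (1/14)*sqrt(2737) and -7/2 - (1/14)*sqrt(2737); poles of order 1, moduli -7/2 + (1/14)*sqrt(2737) and 7/2 + (1/14)*sqrt(2737).
Denominator factor (v + 1/5)^2: pole of order 2 at -1/5, modulus 1/5.
The radius of convergence is the smallest modulus among the singular points: 1/5.


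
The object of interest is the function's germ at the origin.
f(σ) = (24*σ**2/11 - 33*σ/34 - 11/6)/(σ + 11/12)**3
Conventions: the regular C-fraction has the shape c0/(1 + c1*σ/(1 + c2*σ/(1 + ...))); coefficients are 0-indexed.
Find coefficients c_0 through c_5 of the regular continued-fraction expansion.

Taylor coefficients (expand at 0): a_0 = -288/121, a_1 = 147744/22627, a_2 = -2498688/248897, a_3 = 34587648/2737867, a_4 = -421023744/30116537, a_5 = 412065792/30116537.
c0 = a_0 = -288/121. Peel one level at a time: if S = 1 + c*σ/S' with S'(0) = 1, then c is the σ-coefficient of S and S' = c*σ/(S - 1).
S_1 = c0/f = 1 + (513/187)*σ + (115677/34969)*σ^2 + ...; c1 = 513/187.
S_2 = c1*σ/(S_1 - 1) = 1 + (-12853/10659)*σ + (168688/393129)*σ^2 + ...; c2 = -12853/10659.
S_3 = c2*σ/(S_2 - 1) = 1 + (2867696/8058831)*σ + (-2908224/165199609)*σ^2 + ...; c3 = 2867696/8058831.
S_4 = c3*σ/(S_3 - 1) = 1 + (6703884/135509179)*σ + (-7313328/111154849)*σ^2 + ...; c4 = 6703884/135509179.
S_5 = c4*σ/(S_4 - 1) = 1 + (154236/115973)*σ + ...; c5 = 154236/115973.

The regular C-fraction coefficients are [-288/121, 513/187, -12853/10659, 2867696/8058831, 6703884/135509179, 154236/115973].


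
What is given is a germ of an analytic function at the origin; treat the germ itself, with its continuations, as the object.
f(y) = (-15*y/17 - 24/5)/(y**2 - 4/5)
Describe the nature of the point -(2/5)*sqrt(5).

The denominator factor y**2 - 4/5 vanishes at -(2/5)*sqrt(5) and appears to the power 1; the numerator there equals -24/5 + (6/17)*sqrt(5), nonzero, and no other factor vanishes.
Hence a pole whose order is the multiplicity, 1.

The point is a pole of order 1.


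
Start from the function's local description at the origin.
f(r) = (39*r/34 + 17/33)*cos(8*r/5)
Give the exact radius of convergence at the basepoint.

The factor cos(8*r/5) is entire and contributes no finite singular point.
The polynomial part has no poles.
No finite singular points: the Taylor series at 0 converges everywhere.

The radius of convergence is infinite.


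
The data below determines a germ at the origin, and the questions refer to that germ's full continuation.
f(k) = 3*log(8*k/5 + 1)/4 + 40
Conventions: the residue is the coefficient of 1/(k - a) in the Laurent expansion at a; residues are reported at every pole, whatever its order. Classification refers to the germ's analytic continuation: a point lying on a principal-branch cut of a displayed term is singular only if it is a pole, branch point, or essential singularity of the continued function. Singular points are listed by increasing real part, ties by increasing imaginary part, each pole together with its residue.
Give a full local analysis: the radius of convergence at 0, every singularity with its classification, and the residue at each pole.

Radius of convergence at 0: 5/8.
At -5/8: a logarithmic branch point.

Branch term (3/4)*log(1 - k/(-5/8)): its argument vanishes at k = -5/8, a logarithmic branch point, modulus 5/8.
The radius of convergence is the smallest modulus among the singular points: 5/8.


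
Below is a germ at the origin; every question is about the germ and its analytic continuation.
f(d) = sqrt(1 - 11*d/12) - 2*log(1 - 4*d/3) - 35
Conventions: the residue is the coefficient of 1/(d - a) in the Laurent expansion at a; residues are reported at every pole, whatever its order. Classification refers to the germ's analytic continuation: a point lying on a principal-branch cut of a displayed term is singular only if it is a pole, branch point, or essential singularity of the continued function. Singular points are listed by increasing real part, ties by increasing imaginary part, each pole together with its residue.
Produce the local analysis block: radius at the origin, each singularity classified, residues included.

Radius of convergence at 0: 3/4.
At 3/4: a logarithmic branch point.
At 12/11: an algebraic (square-root) branch point.

Branch term (1)*sqrt(1 - d/(12/11)): its argument vanishes at d = 12/11, a square-root branch point, modulus 12/11.
Branch term (-2)*log(1 - d/(3/4)): its argument vanishes at d = 3/4, a logarithmic branch point, modulus 3/4.
The radius of convergence is the smallest modulus among the singular points: 3/4.
List the singular points by increasing real part (a conjugate pair: the negative imaginary part first).


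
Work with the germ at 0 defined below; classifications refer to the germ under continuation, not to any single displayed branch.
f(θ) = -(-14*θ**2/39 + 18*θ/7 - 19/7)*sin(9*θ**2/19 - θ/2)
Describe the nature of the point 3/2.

There is no denominator, hence no pole anywhere.
The factor -sin(9*θ**2/19 - θ/2) is entire.
So the germ continues analytically to 3/2.

The point is a regular point.
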